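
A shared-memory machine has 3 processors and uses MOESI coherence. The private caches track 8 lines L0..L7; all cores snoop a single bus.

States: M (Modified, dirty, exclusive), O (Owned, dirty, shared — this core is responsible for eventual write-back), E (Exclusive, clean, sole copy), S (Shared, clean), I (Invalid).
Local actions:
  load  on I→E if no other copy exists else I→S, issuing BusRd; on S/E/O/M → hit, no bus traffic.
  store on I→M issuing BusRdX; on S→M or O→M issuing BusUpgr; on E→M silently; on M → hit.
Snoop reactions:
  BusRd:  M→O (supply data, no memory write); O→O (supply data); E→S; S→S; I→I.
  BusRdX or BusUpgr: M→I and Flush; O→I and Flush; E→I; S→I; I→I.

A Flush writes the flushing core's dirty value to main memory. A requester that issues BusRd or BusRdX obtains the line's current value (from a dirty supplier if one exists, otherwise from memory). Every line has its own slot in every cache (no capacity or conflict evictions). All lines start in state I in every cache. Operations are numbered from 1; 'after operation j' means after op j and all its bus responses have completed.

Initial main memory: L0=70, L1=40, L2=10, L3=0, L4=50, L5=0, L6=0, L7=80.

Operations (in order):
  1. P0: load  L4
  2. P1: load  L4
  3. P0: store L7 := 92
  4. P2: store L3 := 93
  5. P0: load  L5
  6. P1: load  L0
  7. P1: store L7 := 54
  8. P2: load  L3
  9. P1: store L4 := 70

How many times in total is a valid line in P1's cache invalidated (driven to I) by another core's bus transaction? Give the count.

  op1 P0: load  L4 → E/I/I on L4; bus BusRd; mem=50
  op2 P1: load  L4 → S/S/I on L4; bus BusRd; mem=50
  op3 P0: store L7 := 92 → M/I/I on L7; bus BusRdX; mem=80
  op4 P2: store L3 := 93 → I/I/M on L3; bus BusRdX; mem=0
  op5 P0: load  L5 → E/I/I on L5; bus BusRd; mem=0
  op6 P1: load  L0 → I/E/I on L0; bus BusRd; mem=70
  op7 P1: store L7 := 54 → I/M/I on L7; bus BusRdX Flush; mem=92
  op8 P2: load  L3 → I/I/M on L3; bus (none); mem=0
  op9 P1: store L4 := 70 → I/M/I on L4; bus BusUpgr; mem=50

invalidations = 0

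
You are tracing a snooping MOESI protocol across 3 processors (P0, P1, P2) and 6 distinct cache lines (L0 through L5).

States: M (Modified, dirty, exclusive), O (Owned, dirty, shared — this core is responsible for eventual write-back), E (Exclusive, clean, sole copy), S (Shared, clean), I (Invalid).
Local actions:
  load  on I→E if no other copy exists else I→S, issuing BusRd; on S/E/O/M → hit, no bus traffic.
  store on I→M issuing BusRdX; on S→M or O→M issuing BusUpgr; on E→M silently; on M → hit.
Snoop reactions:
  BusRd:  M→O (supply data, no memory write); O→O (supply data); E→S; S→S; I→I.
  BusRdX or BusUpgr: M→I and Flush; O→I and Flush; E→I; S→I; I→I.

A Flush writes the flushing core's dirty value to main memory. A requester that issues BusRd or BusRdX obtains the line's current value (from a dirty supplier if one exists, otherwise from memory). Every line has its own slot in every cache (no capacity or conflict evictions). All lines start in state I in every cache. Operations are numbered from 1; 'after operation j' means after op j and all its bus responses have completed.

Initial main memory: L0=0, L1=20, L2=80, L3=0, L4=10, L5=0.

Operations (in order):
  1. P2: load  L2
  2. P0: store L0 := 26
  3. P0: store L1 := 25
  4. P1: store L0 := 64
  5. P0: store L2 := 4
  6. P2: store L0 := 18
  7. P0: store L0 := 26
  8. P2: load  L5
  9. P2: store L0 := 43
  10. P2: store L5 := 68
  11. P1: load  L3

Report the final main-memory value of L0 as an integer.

memory[L0] = 26

1. P2: load  L2  bus=[BusRd]  L2: P0=I P1=I P2=E  mem[L2]=80
2. P0: store L0 := 26  bus=[BusRdX]  L0: P0=M P1=I P2=I  mem[L0]=0
3. P0: store L1 := 25  bus=[BusRdX]  L1: P0=M P1=I P2=I  mem[L1]=20
4. P1: store L0 := 64  bus=[BusRdX,Flush]  L0: P0=I P1=M P2=I  mem[L0]=26
5. P0: store L2 := 4  bus=[BusRdX]  L2: P0=M P1=I P2=I  mem[L2]=80
6. P2: store L0 := 18  bus=[BusRdX,Flush]  L0: P0=I P1=I P2=M  mem[L0]=64
7. P0: store L0 := 26  bus=[BusRdX,Flush]  L0: P0=M P1=I P2=I  mem[L0]=18
8. P2: load  L5  bus=[BusRd]  L5: P0=I P1=I P2=E  mem[L5]=0
9. P2: store L0 := 43  bus=[BusRdX,Flush]  L0: P0=I P1=I P2=M  mem[L0]=26
10. P2: store L5 := 68  bus=[-]  L5: P0=I P1=I P2=M  mem[L5]=0
11. P1: load  L3  bus=[BusRd]  L3: P0=I P1=E P2=I  mem[L3]=0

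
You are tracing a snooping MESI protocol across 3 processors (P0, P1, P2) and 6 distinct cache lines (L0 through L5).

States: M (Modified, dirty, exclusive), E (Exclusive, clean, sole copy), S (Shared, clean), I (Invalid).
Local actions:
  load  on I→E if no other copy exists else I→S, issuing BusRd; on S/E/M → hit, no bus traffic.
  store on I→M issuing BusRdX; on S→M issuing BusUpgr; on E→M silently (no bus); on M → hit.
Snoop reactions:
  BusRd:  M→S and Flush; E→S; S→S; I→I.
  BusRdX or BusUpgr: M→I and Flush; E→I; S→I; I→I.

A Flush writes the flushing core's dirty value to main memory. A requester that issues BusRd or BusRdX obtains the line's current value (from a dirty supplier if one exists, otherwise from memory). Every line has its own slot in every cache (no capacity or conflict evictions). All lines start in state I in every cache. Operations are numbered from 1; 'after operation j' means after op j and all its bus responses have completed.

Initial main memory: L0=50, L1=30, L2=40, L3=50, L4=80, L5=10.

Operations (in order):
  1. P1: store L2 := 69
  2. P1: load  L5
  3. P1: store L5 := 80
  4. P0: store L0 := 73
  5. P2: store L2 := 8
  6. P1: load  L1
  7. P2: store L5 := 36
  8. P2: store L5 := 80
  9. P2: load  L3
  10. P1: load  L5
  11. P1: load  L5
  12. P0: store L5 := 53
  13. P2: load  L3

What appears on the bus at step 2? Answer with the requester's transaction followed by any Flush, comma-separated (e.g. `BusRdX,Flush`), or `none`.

bus = BusRd

  op1 P1: store L2 := 69 → I/M/I on L2; bus BusRdX; mem=40
  op2 P1: load  L5 → I/E/I on L5; bus BusRd; mem=10
  op3 P1: store L5 := 80 → I/M/I on L5; bus (none); mem=10
  op4 P0: store L0 := 73 → M/I/I on L0; bus BusRdX; mem=50
  op5 P2: store L2 := 8 → I/I/M on L2; bus BusRdX Flush; mem=69
  op6 P1: load  L1 → I/E/I on L1; bus BusRd; mem=30
  op7 P2: store L5 := 36 → I/I/M on L5; bus BusRdX Flush; mem=80
  op8 P2: store L5 := 80 → I/I/M on L5; bus (none); mem=80
  op9 P2: load  L3 → I/I/E on L3; bus BusRd; mem=50
  op10 P1: load  L5 → I/S/S on L5; bus BusRd Flush; mem=80
  op11 P1: load  L5 → I/S/S on L5; bus (none); mem=80
  op12 P0: store L5 := 53 → M/I/I on L5; bus BusRdX; mem=80
  op13 P2: load  L3 → I/I/E on L3; bus (none); mem=50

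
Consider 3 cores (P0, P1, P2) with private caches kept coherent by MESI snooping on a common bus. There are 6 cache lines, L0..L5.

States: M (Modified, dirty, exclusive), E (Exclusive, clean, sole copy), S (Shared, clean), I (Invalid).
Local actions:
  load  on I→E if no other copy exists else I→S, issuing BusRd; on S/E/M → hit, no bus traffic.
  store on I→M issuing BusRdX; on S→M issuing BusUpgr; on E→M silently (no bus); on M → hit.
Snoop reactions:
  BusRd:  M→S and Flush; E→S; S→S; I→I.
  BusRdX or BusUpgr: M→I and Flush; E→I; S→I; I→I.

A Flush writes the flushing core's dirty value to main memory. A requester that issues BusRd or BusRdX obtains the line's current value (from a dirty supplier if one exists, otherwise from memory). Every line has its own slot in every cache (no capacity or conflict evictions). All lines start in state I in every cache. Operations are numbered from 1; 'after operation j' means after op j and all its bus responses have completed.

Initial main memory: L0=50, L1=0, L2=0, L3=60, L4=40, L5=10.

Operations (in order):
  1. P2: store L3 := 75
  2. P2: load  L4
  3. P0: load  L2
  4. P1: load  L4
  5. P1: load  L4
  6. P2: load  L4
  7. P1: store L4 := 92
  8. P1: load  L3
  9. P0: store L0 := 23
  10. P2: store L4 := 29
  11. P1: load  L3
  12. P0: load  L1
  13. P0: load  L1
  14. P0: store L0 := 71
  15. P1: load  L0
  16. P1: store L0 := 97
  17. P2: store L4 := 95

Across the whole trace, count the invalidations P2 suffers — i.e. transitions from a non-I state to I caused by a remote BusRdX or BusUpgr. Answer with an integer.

invalidations = 1

[1] P2: store L3 := 75 | P0:I, P1:I, P2:M(75) | bus: BusRdX
[2] P2: load  L4 | P0:I, P1:I, P2:E(40) | bus: BusRd
[3] P0: load  L2 | P0:E(0), P1:I, P2:I | bus: BusRd
[4] P1: load  L4 | P0:I, P1:S(40), P2:S(40) | bus: BusRd
[5] P1: load  L4 | P0:I, P1:S(40), P2:S(40) | bus: none
[6] P2: load  L4 | P0:I, P1:S(40), P2:S(40) | bus: none
[7] P1: store L4 := 92 | P0:I, P1:M(92), P2:I | bus: BusUpgr
[8] P1: load  L3 | P0:I, P1:S(75), P2:S(75) | bus: BusRd,Flush
[9] P0: store L0 := 23 | P0:M(23), P1:I, P2:I | bus: BusRdX
[10] P2: store L4 := 29 | P0:I, P1:I, P2:M(29) | bus: BusRdX,Flush
[11] P1: load  L3 | P0:I, P1:S(75), P2:S(75) | bus: none
[12] P0: load  L1 | P0:E(0), P1:I, P2:I | bus: BusRd
[13] P0: load  L1 | P0:E(0), P1:I, P2:I | bus: none
[14] P0: store L0 := 71 | P0:M(71), P1:I, P2:I | bus: none
[15] P1: load  L0 | P0:S(71), P1:S(71), P2:I | bus: BusRd,Flush
[16] P1: store L0 := 97 | P0:I, P1:M(97), P2:I | bus: BusUpgr
[17] P2: store L4 := 95 | P0:I, P1:I, P2:M(95) | bus: none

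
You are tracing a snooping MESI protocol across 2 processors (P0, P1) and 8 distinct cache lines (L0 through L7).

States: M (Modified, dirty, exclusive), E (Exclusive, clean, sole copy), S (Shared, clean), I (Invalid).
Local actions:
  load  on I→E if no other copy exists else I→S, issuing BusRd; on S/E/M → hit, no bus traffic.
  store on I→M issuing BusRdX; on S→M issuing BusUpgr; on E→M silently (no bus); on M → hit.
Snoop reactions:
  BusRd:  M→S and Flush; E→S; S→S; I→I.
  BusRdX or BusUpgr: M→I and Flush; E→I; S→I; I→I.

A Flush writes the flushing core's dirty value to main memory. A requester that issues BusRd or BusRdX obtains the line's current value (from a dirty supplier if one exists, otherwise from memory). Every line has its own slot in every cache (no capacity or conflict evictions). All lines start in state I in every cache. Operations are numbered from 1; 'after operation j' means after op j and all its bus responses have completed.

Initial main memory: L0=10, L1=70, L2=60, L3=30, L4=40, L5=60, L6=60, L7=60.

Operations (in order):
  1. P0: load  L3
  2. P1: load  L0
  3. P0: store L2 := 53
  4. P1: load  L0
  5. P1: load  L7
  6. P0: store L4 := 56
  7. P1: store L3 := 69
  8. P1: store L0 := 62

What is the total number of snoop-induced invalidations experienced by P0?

invalidations = 1

1. P0: load  L3  bus=[BusRd]  L3: P0=E P1=I  mem[L3]=30
2. P1: load  L0  bus=[BusRd]  L0: P0=I P1=E  mem[L0]=10
3. P0: store L2 := 53  bus=[BusRdX]  L2: P0=M P1=I  mem[L2]=60
4. P1: load  L0  bus=[-]  L0: P0=I P1=E  mem[L0]=10
5. P1: load  L7  bus=[BusRd]  L7: P0=I P1=E  mem[L7]=60
6. P0: store L4 := 56  bus=[BusRdX]  L4: P0=M P1=I  mem[L4]=40
7. P1: store L3 := 69  bus=[BusRdX]  L3: P0=I P1=M  mem[L3]=30
8. P1: store L0 := 62  bus=[-]  L0: P0=I P1=M  mem[L0]=10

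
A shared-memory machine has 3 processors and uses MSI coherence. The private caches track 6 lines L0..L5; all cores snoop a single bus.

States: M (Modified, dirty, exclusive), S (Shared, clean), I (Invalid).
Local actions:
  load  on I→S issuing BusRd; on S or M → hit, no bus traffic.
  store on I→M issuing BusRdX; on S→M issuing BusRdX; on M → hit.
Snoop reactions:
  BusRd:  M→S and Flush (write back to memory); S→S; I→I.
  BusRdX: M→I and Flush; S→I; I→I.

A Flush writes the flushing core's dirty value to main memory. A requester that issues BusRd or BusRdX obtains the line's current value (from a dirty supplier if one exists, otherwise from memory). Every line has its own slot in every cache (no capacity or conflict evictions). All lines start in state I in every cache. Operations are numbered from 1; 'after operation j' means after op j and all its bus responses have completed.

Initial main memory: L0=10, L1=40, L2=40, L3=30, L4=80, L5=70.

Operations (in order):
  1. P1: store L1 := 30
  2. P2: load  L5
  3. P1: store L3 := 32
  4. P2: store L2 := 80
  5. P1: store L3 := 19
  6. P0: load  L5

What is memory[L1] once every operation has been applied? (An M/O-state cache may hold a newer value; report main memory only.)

memory[L1] = 40

[1] P1: store L1 := 30 | P0:I, P1:M(30), P2:I | bus: BusRdX
[2] P2: load  L5 | P0:I, P1:I, P2:S(70) | bus: BusRd
[3] P1: store L3 := 32 | P0:I, P1:M(32), P2:I | bus: BusRdX
[4] P2: store L2 := 80 | P0:I, P1:I, P2:M(80) | bus: BusRdX
[5] P1: store L3 := 19 | P0:I, P1:M(19), P2:I | bus: none
[6] P0: load  L5 | P0:S(70), P1:I, P2:S(70) | bus: BusRd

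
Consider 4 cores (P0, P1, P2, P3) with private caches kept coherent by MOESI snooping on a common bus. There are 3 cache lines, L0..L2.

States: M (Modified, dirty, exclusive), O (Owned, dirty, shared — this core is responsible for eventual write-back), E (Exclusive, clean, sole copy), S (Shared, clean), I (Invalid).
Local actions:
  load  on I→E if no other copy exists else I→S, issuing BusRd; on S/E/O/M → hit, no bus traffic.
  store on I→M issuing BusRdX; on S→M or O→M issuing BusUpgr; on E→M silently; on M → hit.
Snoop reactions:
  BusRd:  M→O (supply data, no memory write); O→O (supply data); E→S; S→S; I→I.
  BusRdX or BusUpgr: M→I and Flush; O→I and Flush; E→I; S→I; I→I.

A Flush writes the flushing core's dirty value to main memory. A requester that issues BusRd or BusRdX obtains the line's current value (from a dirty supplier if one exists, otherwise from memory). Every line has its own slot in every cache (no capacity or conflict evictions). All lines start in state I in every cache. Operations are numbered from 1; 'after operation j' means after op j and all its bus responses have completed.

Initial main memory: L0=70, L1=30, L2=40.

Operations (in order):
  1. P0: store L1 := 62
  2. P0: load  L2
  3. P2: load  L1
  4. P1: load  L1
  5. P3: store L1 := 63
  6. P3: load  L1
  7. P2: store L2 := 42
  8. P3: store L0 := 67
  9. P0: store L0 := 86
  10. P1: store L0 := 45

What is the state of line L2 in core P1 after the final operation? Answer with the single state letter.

state = I

[1] P0: store L1 := 62 | P0:M(62), P1:I, P2:I, P3:I | bus: BusRdX
[2] P0: load  L2 | P0:E(40), P1:I, P2:I, P3:I | bus: BusRd
[3] P2: load  L1 | P0:O(62), P1:I, P2:S(62), P3:I | bus: BusRd
[4] P1: load  L1 | P0:O(62), P1:S(62), P2:S(62), P3:I | bus: BusRd
[5] P3: store L1 := 63 | P0:I, P1:I, P2:I, P3:M(63) | bus: BusRdX,Flush
[6] P3: load  L1 | P0:I, P1:I, P2:I, P3:M(63) | bus: none
[7] P2: store L2 := 42 | P0:I, P1:I, P2:M(42), P3:I | bus: BusRdX
[8] P3: store L0 := 67 | P0:I, P1:I, P2:I, P3:M(67) | bus: BusRdX
[9] P0: store L0 := 86 | P0:M(86), P1:I, P2:I, P3:I | bus: BusRdX,Flush
[10] P1: store L0 := 45 | P0:I, P1:M(45), P2:I, P3:I | bus: BusRdX,Flush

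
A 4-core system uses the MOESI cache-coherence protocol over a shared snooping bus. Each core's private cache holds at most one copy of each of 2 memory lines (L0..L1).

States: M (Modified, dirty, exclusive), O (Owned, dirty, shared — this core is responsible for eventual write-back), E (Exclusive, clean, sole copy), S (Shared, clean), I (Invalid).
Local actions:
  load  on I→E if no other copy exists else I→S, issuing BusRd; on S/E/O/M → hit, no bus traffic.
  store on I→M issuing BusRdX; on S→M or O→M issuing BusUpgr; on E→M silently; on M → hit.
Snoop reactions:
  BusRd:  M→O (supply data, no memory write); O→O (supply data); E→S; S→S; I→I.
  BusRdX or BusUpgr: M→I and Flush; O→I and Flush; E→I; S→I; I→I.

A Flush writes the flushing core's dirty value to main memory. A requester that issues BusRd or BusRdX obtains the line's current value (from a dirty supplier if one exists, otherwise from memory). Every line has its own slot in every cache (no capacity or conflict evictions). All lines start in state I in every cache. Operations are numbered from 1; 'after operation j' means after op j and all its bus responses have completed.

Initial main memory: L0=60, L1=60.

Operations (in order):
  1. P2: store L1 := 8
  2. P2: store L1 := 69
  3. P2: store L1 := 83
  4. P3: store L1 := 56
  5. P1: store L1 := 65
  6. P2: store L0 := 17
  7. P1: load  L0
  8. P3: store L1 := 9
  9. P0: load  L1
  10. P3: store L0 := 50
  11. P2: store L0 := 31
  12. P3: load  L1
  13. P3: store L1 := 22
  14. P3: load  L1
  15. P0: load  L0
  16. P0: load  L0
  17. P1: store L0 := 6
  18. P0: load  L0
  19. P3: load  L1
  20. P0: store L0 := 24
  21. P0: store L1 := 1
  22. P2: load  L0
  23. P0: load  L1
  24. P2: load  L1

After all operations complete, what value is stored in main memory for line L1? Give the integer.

1. P2: store L1 := 8  bus=[BusRdX]  L1: P0=I P1=I P2=M P3=I  mem[L1]=60
2. P2: store L1 := 69  bus=[-]  L1: P0=I P1=I P2=M P3=I  mem[L1]=60
3. P2: store L1 := 83  bus=[-]  L1: P0=I P1=I P2=M P3=I  mem[L1]=60
4. P3: store L1 := 56  bus=[BusRdX,Flush]  L1: P0=I P1=I P2=I P3=M  mem[L1]=83
5. P1: store L1 := 65  bus=[BusRdX,Flush]  L1: P0=I P1=M P2=I P3=I  mem[L1]=56
6. P2: store L0 := 17  bus=[BusRdX]  L0: P0=I P1=I P2=M P3=I  mem[L0]=60
7. P1: load  L0  bus=[BusRd]  L0: P0=I P1=S P2=O P3=I  mem[L0]=60
8. P3: store L1 := 9  bus=[BusRdX,Flush]  L1: P0=I P1=I P2=I P3=M  mem[L1]=65
9. P0: load  L1  bus=[BusRd]  L1: P0=S P1=I P2=I P3=O  mem[L1]=65
10. P3: store L0 := 50  bus=[BusRdX,Flush]  L0: P0=I P1=I P2=I P3=M  mem[L0]=17
11. P2: store L0 := 31  bus=[BusRdX,Flush]  L0: P0=I P1=I P2=M P3=I  mem[L0]=50
12. P3: load  L1  bus=[-]  L1: P0=S P1=I P2=I P3=O  mem[L1]=65
13. P3: store L1 := 22  bus=[BusUpgr]  L1: P0=I P1=I P2=I P3=M  mem[L1]=65
14. P3: load  L1  bus=[-]  L1: P0=I P1=I P2=I P3=M  mem[L1]=65
15. P0: load  L0  bus=[BusRd]  L0: P0=S P1=I P2=O P3=I  mem[L0]=50
16. P0: load  L0  bus=[-]  L0: P0=S P1=I P2=O P3=I  mem[L0]=50
17. P1: store L0 := 6  bus=[BusRdX,Flush]  L0: P0=I P1=M P2=I P3=I  mem[L0]=31
18. P0: load  L0  bus=[BusRd]  L0: P0=S P1=O P2=I P3=I  mem[L0]=31
19. P3: load  L1  bus=[-]  L1: P0=I P1=I P2=I P3=M  mem[L1]=65
20. P0: store L0 := 24  bus=[BusUpgr,Flush]  L0: P0=M P1=I P2=I P3=I  mem[L0]=6
21. P0: store L1 := 1  bus=[BusRdX,Flush]  L1: P0=M P1=I P2=I P3=I  mem[L1]=22
22. P2: load  L0  bus=[BusRd]  L0: P0=O P1=I P2=S P3=I  mem[L0]=6
23. P0: load  L1  bus=[-]  L1: P0=M P1=I P2=I P3=I  mem[L1]=22
24. P2: load  L1  bus=[BusRd]  L1: P0=O P1=I P2=S P3=I  mem[L1]=22

memory[L1] = 22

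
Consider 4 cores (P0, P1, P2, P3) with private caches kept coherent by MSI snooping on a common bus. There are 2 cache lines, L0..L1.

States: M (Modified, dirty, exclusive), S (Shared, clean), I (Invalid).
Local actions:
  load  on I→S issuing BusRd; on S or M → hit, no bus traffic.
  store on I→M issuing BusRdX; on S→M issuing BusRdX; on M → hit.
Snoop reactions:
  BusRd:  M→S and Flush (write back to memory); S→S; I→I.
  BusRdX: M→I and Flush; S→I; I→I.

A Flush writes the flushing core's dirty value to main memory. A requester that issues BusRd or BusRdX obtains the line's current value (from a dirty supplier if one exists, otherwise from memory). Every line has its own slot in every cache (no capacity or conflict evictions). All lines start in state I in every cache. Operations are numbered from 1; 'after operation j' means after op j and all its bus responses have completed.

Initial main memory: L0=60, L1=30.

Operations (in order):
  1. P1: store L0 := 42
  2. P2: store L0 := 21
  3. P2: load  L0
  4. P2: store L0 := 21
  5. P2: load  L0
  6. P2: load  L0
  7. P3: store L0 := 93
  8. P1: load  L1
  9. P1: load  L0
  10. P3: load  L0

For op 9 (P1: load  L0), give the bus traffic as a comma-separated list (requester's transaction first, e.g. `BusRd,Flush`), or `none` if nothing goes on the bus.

1. P1: store L0 := 42  bus=[BusRdX]  L0: P0=I P1=M P2=I P3=I  mem[L0]=60
2. P2: store L0 := 21  bus=[BusRdX,Flush]  L0: P0=I P1=I P2=M P3=I  mem[L0]=42
3. P2: load  L0  bus=[-]  L0: P0=I P1=I P2=M P3=I  mem[L0]=42
4. P2: store L0 := 21  bus=[-]  L0: P0=I P1=I P2=M P3=I  mem[L0]=42
5. P2: load  L0  bus=[-]  L0: P0=I P1=I P2=M P3=I  mem[L0]=42
6. P2: load  L0  bus=[-]  L0: P0=I P1=I P2=M P3=I  mem[L0]=42
7. P3: store L0 := 93  bus=[BusRdX,Flush]  L0: P0=I P1=I P2=I P3=M  mem[L0]=21
8. P1: load  L1  bus=[BusRd]  L1: P0=I P1=S P2=I P3=I  mem[L1]=30
9. P1: load  L0  bus=[BusRd,Flush]  L0: P0=I P1=S P2=I P3=S  mem[L0]=93
10. P3: load  L0  bus=[-]  L0: P0=I P1=S P2=I P3=S  mem[L0]=93

bus = BusRd,Flush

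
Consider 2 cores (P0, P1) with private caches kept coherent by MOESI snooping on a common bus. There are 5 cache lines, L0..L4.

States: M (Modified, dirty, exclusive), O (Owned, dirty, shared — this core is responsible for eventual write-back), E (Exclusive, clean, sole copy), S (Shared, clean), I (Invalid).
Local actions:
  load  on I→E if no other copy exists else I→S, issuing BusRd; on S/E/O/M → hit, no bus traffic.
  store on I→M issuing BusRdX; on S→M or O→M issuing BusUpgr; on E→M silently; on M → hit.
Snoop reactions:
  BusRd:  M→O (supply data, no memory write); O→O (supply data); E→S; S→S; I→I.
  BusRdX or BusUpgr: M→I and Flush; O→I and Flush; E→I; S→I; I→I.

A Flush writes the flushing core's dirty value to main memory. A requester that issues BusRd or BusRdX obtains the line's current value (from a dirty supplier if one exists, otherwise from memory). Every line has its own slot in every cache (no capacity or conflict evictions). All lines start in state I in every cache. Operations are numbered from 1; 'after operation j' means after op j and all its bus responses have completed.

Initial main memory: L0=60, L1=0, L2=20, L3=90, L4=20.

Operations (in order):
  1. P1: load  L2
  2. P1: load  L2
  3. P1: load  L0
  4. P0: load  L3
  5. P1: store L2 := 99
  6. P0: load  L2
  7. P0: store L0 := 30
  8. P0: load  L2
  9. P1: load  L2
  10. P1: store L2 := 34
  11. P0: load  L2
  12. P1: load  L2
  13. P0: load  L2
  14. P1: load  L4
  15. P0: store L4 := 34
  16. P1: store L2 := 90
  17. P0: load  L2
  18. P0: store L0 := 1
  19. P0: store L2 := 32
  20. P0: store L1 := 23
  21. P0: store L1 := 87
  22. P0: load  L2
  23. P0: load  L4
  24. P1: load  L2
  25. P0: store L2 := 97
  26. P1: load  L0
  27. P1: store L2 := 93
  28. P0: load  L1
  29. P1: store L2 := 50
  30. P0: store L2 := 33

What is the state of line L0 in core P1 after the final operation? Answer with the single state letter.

state = S

[1] P1: load  L2 | P0:I, P1:E(20) | bus: BusRd
[2] P1: load  L2 | P0:I, P1:E(20) | bus: none
[3] P1: load  L0 | P0:I, P1:E(60) | bus: BusRd
[4] P0: load  L3 | P0:E(90), P1:I | bus: BusRd
[5] P1: store L2 := 99 | P0:I, P1:M(99) | bus: none
[6] P0: load  L2 | P0:S(99), P1:O(99) | bus: BusRd
[7] P0: store L0 := 30 | P0:M(30), P1:I | bus: BusRdX
[8] P0: load  L2 | P0:S(99), P1:O(99) | bus: none
[9] P1: load  L2 | P0:S(99), P1:O(99) | bus: none
[10] P1: store L2 := 34 | P0:I, P1:M(34) | bus: BusUpgr
[11] P0: load  L2 | P0:S(34), P1:O(34) | bus: BusRd
[12] P1: load  L2 | P0:S(34), P1:O(34) | bus: none
[13] P0: load  L2 | P0:S(34), P1:O(34) | bus: none
[14] P1: load  L4 | P0:I, P1:E(20) | bus: BusRd
[15] P0: store L4 := 34 | P0:M(34), P1:I | bus: BusRdX
[16] P1: store L2 := 90 | P0:I, P1:M(90) | bus: BusUpgr
[17] P0: load  L2 | P0:S(90), P1:O(90) | bus: BusRd
[18] P0: store L0 := 1 | P0:M(1), P1:I | bus: none
[19] P0: store L2 := 32 | P0:M(32), P1:I | bus: BusUpgr,Flush
[20] P0: store L1 := 23 | P0:M(23), P1:I | bus: BusRdX
[21] P0: store L1 := 87 | P0:M(87), P1:I | bus: none
[22] P0: load  L2 | P0:M(32), P1:I | bus: none
[23] P0: load  L4 | P0:M(34), P1:I | bus: none
[24] P1: load  L2 | P0:O(32), P1:S(32) | bus: BusRd
[25] P0: store L2 := 97 | P0:M(97), P1:I | bus: BusUpgr
[26] P1: load  L0 | P0:O(1), P1:S(1) | bus: BusRd
[27] P1: store L2 := 93 | P0:I, P1:M(93) | bus: BusRdX,Flush
[28] P0: load  L1 | P0:M(87), P1:I | bus: none
[29] P1: store L2 := 50 | P0:I, P1:M(50) | bus: none
[30] P0: store L2 := 33 | P0:M(33), P1:I | bus: BusRdX,Flush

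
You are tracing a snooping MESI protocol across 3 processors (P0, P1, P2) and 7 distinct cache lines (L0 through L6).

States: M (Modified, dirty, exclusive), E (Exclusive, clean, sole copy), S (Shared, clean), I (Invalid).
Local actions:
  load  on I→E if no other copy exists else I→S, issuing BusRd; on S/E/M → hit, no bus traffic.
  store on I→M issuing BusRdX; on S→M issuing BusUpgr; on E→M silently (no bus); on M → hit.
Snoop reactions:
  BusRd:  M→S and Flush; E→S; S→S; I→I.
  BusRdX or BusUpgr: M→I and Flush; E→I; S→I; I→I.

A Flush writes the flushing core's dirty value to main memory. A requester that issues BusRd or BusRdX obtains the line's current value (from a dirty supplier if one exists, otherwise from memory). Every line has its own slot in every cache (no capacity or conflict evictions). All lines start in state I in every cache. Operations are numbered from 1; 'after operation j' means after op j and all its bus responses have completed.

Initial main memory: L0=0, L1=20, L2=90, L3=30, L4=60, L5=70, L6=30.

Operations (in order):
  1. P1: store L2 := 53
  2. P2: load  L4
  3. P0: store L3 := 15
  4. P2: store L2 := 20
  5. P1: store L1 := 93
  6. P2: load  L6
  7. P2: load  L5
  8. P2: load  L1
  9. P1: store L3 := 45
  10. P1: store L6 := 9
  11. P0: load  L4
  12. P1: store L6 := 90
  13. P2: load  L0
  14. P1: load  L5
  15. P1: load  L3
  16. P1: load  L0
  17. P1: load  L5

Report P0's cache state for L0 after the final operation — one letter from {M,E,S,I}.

state = I

step 1: P1: store L2 := 53  ⟶  IMI  (L2)  txn=BusRdX  M[L2]=90
step 2: P2: load  L4  ⟶  IIE  (L4)  txn=BusRd  M[L4]=60
step 3: P0: store L3 := 15  ⟶  MII  (L3)  txn=BusRdX  M[L3]=30
step 4: P2: store L2 := 20  ⟶  IIM  (L2)  txn=BusRdX+Flush  M[L2]=53
step 5: P1: store L1 := 93  ⟶  IMI  (L1)  txn=BusRdX  M[L1]=20
step 6: P2: load  L6  ⟶  IIE  (L6)  txn=BusRd  M[L6]=30
step 7: P2: load  L5  ⟶  IIE  (L5)  txn=BusRd  M[L5]=70
step 8: P2: load  L1  ⟶  ISS  (L1)  txn=BusRd+Flush  M[L1]=93
step 9: P1: store L3 := 45  ⟶  IMI  (L3)  txn=BusRdX+Flush  M[L3]=15
step 10: P1: store L6 := 9  ⟶  IMI  (L6)  txn=BusRdX  M[L6]=30
step 11: P0: load  L4  ⟶  SIS  (L4)  txn=BusRd  M[L4]=60
step 12: P1: store L6 := 90  ⟶  IMI  (L6)  txn=∅  M[L6]=30
step 13: P2: load  L0  ⟶  IIE  (L0)  txn=BusRd  M[L0]=0
step 14: P1: load  L5  ⟶  ISS  (L5)  txn=BusRd  M[L5]=70
step 15: P1: load  L3  ⟶  IMI  (L3)  txn=∅  M[L3]=15
step 16: P1: load  L0  ⟶  ISS  (L0)  txn=BusRd  M[L0]=0
step 17: P1: load  L5  ⟶  ISS  (L5)  txn=∅  M[L5]=70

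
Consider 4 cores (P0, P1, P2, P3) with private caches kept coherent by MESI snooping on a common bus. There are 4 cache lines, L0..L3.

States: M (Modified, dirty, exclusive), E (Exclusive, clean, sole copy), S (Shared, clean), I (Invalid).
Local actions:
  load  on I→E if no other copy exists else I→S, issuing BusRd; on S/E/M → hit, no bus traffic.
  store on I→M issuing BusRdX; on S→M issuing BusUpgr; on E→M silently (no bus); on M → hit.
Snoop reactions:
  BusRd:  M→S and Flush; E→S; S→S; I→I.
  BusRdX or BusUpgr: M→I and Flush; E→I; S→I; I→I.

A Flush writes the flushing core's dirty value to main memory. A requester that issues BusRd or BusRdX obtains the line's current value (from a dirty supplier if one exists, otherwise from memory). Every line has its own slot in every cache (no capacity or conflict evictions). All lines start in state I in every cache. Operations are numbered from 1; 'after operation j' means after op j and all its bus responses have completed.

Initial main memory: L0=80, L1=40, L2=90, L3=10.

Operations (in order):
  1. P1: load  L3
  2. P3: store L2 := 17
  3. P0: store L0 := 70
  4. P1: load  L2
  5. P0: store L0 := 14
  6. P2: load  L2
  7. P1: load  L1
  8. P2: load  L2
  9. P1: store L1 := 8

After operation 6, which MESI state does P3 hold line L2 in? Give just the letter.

state = S

  op1 P1: load  L3 → I/E/I/I on L3; bus BusRd; mem=10
  op2 P3: store L2 := 17 → I/I/I/M on L2; bus BusRdX; mem=90
  op3 P0: store L0 := 70 → M/I/I/I on L0; bus BusRdX; mem=80
  op4 P1: load  L2 → I/S/I/S on L2; bus BusRd Flush; mem=17
  op5 P0: store L0 := 14 → M/I/I/I on L0; bus (none); mem=80
  op6 P2: load  L2 → I/S/S/S on L2; bus BusRd; mem=17
  op7 P1: load  L1 → I/E/I/I on L1; bus BusRd; mem=40
  op8 P2: load  L2 → I/S/S/S on L2; bus (none); mem=17
  op9 P1: store L1 := 8 → I/M/I/I on L1; bus (none); mem=40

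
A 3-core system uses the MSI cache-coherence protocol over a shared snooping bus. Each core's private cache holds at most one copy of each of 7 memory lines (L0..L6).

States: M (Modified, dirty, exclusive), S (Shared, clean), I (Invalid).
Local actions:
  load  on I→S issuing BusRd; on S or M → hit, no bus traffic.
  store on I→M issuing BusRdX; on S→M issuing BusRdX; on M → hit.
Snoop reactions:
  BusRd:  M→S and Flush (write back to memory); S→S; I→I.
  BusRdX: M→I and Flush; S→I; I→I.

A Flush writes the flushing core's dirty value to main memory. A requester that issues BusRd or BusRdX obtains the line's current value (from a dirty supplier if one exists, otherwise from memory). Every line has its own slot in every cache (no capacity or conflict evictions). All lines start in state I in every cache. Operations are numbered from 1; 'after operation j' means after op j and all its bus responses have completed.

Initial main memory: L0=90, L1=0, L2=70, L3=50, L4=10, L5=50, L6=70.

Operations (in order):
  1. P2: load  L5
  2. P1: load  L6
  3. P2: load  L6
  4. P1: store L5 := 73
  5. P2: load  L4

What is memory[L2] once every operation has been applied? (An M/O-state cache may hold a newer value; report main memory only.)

1. P2: load  L5  bus=[BusRd]  L5: P0=I P1=I P2=S  mem[L5]=50
2. P1: load  L6  bus=[BusRd]  L6: P0=I P1=S P2=I  mem[L6]=70
3. P2: load  L6  bus=[BusRd]  L6: P0=I P1=S P2=S  mem[L6]=70
4. P1: store L5 := 73  bus=[BusRdX]  L5: P0=I P1=M P2=I  mem[L5]=50
5. P2: load  L4  bus=[BusRd]  L4: P0=I P1=I P2=S  mem[L4]=10

memory[L2] = 70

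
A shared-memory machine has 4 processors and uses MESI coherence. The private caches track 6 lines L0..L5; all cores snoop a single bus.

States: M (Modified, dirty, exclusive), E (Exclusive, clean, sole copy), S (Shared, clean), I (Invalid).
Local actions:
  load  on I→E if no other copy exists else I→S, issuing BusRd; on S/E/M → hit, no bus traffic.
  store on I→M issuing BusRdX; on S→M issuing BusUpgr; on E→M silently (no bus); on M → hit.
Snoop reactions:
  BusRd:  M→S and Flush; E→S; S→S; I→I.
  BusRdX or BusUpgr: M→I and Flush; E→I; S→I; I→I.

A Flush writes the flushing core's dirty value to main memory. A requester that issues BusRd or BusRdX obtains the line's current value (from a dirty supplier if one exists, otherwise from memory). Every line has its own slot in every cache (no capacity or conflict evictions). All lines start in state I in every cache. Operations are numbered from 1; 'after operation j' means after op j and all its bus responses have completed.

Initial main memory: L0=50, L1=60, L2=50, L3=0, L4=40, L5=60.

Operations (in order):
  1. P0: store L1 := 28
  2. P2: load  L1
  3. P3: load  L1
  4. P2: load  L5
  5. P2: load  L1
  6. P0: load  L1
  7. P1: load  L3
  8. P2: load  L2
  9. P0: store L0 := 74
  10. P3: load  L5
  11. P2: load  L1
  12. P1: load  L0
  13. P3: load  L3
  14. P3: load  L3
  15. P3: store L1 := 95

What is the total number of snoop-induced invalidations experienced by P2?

invalidations = 1

[1] P0: store L1 := 28 | P0:M(28), P1:I, P2:I, P3:I | bus: BusRdX
[2] P2: load  L1 | P0:S(28), P1:I, P2:S(28), P3:I | bus: BusRd,Flush
[3] P3: load  L1 | P0:S(28), P1:I, P2:S(28), P3:S(28) | bus: BusRd
[4] P2: load  L5 | P0:I, P1:I, P2:E(60), P3:I | bus: BusRd
[5] P2: load  L1 | P0:S(28), P1:I, P2:S(28), P3:S(28) | bus: none
[6] P0: load  L1 | P0:S(28), P1:I, P2:S(28), P3:S(28) | bus: none
[7] P1: load  L3 | P0:I, P1:E(0), P2:I, P3:I | bus: BusRd
[8] P2: load  L2 | P0:I, P1:I, P2:E(50), P3:I | bus: BusRd
[9] P0: store L0 := 74 | P0:M(74), P1:I, P2:I, P3:I | bus: BusRdX
[10] P3: load  L5 | P0:I, P1:I, P2:S(60), P3:S(60) | bus: BusRd
[11] P2: load  L1 | P0:S(28), P1:I, P2:S(28), P3:S(28) | bus: none
[12] P1: load  L0 | P0:S(74), P1:S(74), P2:I, P3:I | bus: BusRd,Flush
[13] P3: load  L3 | P0:I, P1:S(0), P2:I, P3:S(0) | bus: BusRd
[14] P3: load  L3 | P0:I, P1:S(0), P2:I, P3:S(0) | bus: none
[15] P3: store L1 := 95 | P0:I, P1:I, P2:I, P3:M(95) | bus: BusUpgr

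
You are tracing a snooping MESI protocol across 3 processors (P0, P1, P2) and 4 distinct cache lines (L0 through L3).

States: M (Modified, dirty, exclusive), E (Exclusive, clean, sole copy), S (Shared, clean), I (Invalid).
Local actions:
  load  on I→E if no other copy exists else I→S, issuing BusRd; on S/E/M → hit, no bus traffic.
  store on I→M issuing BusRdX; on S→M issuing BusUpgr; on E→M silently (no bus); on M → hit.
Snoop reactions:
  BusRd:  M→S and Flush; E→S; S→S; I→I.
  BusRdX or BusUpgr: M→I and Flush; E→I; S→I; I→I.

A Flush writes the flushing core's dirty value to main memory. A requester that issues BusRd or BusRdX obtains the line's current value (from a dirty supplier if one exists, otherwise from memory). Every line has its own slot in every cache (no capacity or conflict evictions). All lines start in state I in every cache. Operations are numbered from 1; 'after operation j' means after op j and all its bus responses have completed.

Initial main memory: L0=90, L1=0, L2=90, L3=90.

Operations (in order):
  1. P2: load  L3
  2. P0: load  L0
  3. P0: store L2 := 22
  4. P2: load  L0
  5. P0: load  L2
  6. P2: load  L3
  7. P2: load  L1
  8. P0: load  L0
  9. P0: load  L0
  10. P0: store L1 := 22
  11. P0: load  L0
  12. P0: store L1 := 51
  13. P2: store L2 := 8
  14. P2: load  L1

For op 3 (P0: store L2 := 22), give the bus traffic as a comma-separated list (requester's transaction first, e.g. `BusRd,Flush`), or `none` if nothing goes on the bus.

bus = BusRdX

[1] P2: load  L3 | P0:I, P1:I, P2:E(90) | bus: BusRd
[2] P0: load  L0 | P0:E(90), P1:I, P2:I | bus: BusRd
[3] P0: store L2 := 22 | P0:M(22), P1:I, P2:I | bus: BusRdX
[4] P2: load  L0 | P0:S(90), P1:I, P2:S(90) | bus: BusRd
[5] P0: load  L2 | P0:M(22), P1:I, P2:I | bus: none
[6] P2: load  L3 | P0:I, P1:I, P2:E(90) | bus: none
[7] P2: load  L1 | P0:I, P1:I, P2:E(0) | bus: BusRd
[8] P0: load  L0 | P0:S(90), P1:I, P2:S(90) | bus: none
[9] P0: load  L0 | P0:S(90), P1:I, P2:S(90) | bus: none
[10] P0: store L1 := 22 | P0:M(22), P1:I, P2:I | bus: BusRdX
[11] P0: load  L0 | P0:S(90), P1:I, P2:S(90) | bus: none
[12] P0: store L1 := 51 | P0:M(51), P1:I, P2:I | bus: none
[13] P2: store L2 := 8 | P0:I, P1:I, P2:M(8) | bus: BusRdX,Flush
[14] P2: load  L1 | P0:S(51), P1:I, P2:S(51) | bus: BusRd,Flush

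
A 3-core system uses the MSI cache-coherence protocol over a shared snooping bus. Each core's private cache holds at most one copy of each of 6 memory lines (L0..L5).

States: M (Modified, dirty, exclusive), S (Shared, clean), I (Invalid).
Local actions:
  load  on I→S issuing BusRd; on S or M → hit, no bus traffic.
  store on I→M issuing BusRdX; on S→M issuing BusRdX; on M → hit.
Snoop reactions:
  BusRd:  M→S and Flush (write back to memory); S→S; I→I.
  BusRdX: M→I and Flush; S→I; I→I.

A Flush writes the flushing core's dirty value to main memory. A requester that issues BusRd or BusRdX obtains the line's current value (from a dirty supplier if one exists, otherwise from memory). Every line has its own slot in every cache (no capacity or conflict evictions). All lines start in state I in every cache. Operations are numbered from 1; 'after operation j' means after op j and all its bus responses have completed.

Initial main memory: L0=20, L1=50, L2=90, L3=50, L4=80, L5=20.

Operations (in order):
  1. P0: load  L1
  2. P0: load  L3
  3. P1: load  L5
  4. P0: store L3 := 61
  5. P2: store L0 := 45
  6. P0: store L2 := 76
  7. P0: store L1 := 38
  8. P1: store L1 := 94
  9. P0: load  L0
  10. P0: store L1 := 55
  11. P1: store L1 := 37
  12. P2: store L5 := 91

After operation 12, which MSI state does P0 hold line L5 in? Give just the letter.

state = I

  op1 P0: load  L1 → S/I/I on L1; bus BusRd; mem=50
  op2 P0: load  L3 → S/I/I on L3; bus BusRd; mem=50
  op3 P1: load  L5 → I/S/I on L5; bus BusRd; mem=20
  op4 P0: store L3 := 61 → M/I/I on L3; bus BusRdX; mem=50
  op5 P2: store L0 := 45 → I/I/M on L0; bus BusRdX; mem=20
  op6 P0: store L2 := 76 → M/I/I on L2; bus BusRdX; mem=90
  op7 P0: store L1 := 38 → M/I/I on L1; bus BusRdX; mem=50
  op8 P1: store L1 := 94 → I/M/I on L1; bus BusRdX Flush; mem=38
  op9 P0: load  L0 → S/I/S on L0; bus BusRd Flush; mem=45
  op10 P0: store L1 := 55 → M/I/I on L1; bus BusRdX Flush; mem=94
  op11 P1: store L1 := 37 → I/M/I on L1; bus BusRdX Flush; mem=55
  op12 P2: store L5 := 91 → I/I/M on L5; bus BusRdX; mem=20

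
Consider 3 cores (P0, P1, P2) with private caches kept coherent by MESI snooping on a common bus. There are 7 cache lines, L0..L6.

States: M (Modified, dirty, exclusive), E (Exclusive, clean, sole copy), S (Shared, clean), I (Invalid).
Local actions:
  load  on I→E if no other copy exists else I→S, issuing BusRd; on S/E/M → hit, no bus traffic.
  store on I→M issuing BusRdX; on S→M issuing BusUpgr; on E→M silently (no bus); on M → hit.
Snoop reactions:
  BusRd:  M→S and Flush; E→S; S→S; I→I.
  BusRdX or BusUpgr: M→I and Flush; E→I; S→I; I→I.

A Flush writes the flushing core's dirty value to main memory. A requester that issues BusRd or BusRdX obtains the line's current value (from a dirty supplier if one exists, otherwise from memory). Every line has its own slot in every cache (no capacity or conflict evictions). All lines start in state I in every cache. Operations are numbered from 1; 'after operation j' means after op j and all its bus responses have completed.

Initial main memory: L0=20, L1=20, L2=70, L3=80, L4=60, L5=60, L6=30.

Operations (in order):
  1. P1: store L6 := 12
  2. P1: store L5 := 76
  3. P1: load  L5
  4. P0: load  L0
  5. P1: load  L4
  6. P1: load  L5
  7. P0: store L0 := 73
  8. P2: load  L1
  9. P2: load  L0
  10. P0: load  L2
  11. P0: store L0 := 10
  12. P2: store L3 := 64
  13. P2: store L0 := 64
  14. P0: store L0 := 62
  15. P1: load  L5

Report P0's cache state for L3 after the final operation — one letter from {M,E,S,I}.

  op1 P1: store L6 := 12 → I/M/I on L6; bus BusRdX; mem=30
  op2 P1: store L5 := 76 → I/M/I on L5; bus BusRdX; mem=60
  op3 P1: load  L5 → I/M/I on L5; bus (none); mem=60
  op4 P0: load  L0 → E/I/I on L0; bus BusRd; mem=20
  op5 P1: load  L4 → I/E/I on L4; bus BusRd; mem=60
  op6 P1: load  L5 → I/M/I on L5; bus (none); mem=60
  op7 P0: store L0 := 73 → M/I/I on L0; bus (none); mem=20
  op8 P2: load  L1 → I/I/E on L1; bus BusRd; mem=20
  op9 P2: load  L0 → S/I/S on L0; bus BusRd Flush; mem=73
  op10 P0: load  L2 → E/I/I on L2; bus BusRd; mem=70
  op11 P0: store L0 := 10 → M/I/I on L0; bus BusUpgr; mem=73
  op12 P2: store L3 := 64 → I/I/M on L3; bus BusRdX; mem=80
  op13 P2: store L0 := 64 → I/I/M on L0; bus BusRdX Flush; mem=10
  op14 P0: store L0 := 62 → M/I/I on L0; bus BusRdX Flush; mem=64
  op15 P1: load  L5 → I/M/I on L5; bus (none); mem=60

state = I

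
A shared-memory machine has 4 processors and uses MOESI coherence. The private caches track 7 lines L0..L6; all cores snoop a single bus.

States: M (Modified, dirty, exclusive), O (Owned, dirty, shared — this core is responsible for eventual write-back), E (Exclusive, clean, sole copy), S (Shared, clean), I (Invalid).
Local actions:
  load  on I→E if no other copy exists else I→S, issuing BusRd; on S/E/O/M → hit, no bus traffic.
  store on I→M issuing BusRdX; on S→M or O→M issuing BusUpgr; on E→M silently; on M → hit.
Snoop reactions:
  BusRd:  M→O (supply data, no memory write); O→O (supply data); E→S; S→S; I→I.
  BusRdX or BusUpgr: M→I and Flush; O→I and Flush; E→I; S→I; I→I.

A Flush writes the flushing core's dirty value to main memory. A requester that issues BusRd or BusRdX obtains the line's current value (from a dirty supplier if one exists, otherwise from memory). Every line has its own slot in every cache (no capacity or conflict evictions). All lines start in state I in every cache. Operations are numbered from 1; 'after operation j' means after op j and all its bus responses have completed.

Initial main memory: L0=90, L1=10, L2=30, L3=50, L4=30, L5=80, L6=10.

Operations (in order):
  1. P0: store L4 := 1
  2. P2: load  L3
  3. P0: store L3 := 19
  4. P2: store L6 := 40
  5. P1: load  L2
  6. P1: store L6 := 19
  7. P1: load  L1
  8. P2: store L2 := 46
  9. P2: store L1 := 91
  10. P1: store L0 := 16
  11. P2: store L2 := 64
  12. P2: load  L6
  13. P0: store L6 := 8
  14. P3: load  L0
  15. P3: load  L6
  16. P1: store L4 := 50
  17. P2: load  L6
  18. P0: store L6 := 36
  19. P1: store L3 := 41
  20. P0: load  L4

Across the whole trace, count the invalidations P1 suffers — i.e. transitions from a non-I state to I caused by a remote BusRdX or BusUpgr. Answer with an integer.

[1] P0: store L4 := 1 | P0:M(1), P1:I, P2:I, P3:I | bus: BusRdX
[2] P2: load  L3 | P0:I, P1:I, P2:E(50), P3:I | bus: BusRd
[3] P0: store L3 := 19 | P0:M(19), P1:I, P2:I, P3:I | bus: BusRdX
[4] P2: store L6 := 40 | P0:I, P1:I, P2:M(40), P3:I | bus: BusRdX
[5] P1: load  L2 | P0:I, P1:E(30), P2:I, P3:I | bus: BusRd
[6] P1: store L6 := 19 | P0:I, P1:M(19), P2:I, P3:I | bus: BusRdX,Flush
[7] P1: load  L1 | P0:I, P1:E(10), P2:I, P3:I | bus: BusRd
[8] P2: store L2 := 46 | P0:I, P1:I, P2:M(46), P3:I | bus: BusRdX
[9] P2: store L1 := 91 | P0:I, P1:I, P2:M(91), P3:I | bus: BusRdX
[10] P1: store L0 := 16 | P0:I, P1:M(16), P2:I, P3:I | bus: BusRdX
[11] P2: store L2 := 64 | P0:I, P1:I, P2:M(64), P3:I | bus: none
[12] P2: load  L6 | P0:I, P1:O(19), P2:S(19), P3:I | bus: BusRd
[13] P0: store L6 := 8 | P0:M(8), P1:I, P2:I, P3:I | bus: BusRdX,Flush
[14] P3: load  L0 | P0:I, P1:O(16), P2:I, P3:S(16) | bus: BusRd
[15] P3: load  L6 | P0:O(8), P1:I, P2:I, P3:S(8) | bus: BusRd
[16] P1: store L4 := 50 | P0:I, P1:M(50), P2:I, P3:I | bus: BusRdX,Flush
[17] P2: load  L6 | P0:O(8), P1:I, P2:S(8), P3:S(8) | bus: BusRd
[18] P0: store L6 := 36 | P0:M(36), P1:I, P2:I, P3:I | bus: BusUpgr
[19] P1: store L3 := 41 | P0:I, P1:M(41), P2:I, P3:I | bus: BusRdX,Flush
[20] P0: load  L4 | P0:S(50), P1:O(50), P2:I, P3:I | bus: BusRd

invalidations = 3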